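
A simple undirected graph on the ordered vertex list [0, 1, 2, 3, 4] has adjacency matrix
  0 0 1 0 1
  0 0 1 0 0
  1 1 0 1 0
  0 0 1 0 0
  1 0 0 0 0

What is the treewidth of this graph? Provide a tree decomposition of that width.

Each bag holds 2 vertices, so the decomposition has width 1, which upper-bounds the treewidth. Since G has at least one edge (e.g. 2–0), it is not an edgeless graph, so tw(G) ≥ 1. The upper and lower bounds meet at 1, so that is the treewidth.

Treewidth 1.
One such decomposition:
Bags: B1 = {0, 2}  B2 = {2, 3}  B3 = {1, 2}  B4 = {0, 4}
Tree: B1–B2, B1–B3, B1–B4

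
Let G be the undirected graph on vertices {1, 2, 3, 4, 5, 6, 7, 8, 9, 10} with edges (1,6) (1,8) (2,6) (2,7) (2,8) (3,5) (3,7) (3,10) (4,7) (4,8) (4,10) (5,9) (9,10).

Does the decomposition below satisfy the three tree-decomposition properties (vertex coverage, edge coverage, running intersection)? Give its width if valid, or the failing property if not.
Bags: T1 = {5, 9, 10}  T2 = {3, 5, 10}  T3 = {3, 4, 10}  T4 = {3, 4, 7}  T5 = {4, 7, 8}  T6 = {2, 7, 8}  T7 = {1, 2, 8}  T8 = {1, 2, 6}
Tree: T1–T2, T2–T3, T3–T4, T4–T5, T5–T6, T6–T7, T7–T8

Checking the three conditions: (i) the bags cover all of {1, 2, 3, 4, 5, 6, 7, 8, 9, 10}; (ii) for each edge, some bag contains both endpoints; (iii) the bags containing any fixed vertex form a subtree. All hold, so the decomposition is valid with width 3 − 1 = 2.

Yes; width 2.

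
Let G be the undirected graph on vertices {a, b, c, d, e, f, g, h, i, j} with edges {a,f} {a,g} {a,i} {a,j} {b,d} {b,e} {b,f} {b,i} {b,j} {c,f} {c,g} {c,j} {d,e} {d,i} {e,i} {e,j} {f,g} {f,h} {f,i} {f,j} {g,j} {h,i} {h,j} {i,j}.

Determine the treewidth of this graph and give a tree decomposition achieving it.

Treewidth 3.
One optimal decomposition is:
Bags: B1 = {a, f, i, j}  B2 = {f, h, i, j}  B3 = {a, f, g, j}  B4 = {b, f, i, j}  B5 = {c, f, g, j}  B6 = {b, e, i, j}  B7 = {b, d, e, i}
Tree: B1–B2, B1–B3, B2–B4, B3–B5, B4–B6, B6–B7

The largest bag has 4 vertices, giving width 3; this decomposition certifies tw(G) ≤ 3. Conversely, {b, d, e, i} is a clique of size 4, and the vertices of any clique must share a bag in every tree decomposition; so some bag has ≥ 4 vertices and tw(G) ≥ 3. Therefore the treewidth is 3.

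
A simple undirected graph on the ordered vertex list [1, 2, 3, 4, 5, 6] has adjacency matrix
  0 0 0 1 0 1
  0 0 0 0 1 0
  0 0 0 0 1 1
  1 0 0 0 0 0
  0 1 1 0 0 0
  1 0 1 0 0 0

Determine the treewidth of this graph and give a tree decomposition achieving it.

Every bag has size at most 2, so the width is 2 − 1 = 1 and tw(G) ≤ 1. G has an edge, so its treewidth is at least 1. Therefore the treewidth is 1.

Treewidth 1.
One optimal decomposition is:
Bags: B1 = {2, 5}  B2 = {3, 5}  B3 = {3, 6}  B4 = {1, 6}  B5 = {1, 4}
Tree: B1–B2, B2–B3, B3–B4, B4–B5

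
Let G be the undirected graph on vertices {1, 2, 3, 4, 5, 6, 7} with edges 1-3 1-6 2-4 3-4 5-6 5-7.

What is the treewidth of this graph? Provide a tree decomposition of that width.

Treewidth 1.
One such decomposition:
Bags: B1 = {2, 4}  B2 = {3, 4}  B3 = {1, 3}  B4 = {1, 6}  B5 = {5, 6}  B6 = {5, 7}
Tree: B1–B2, B2–B3, B3–B4, B4–B5, B5–B6

Each bag holds 2 vertices, so the decomposition has width 1, which upper-bounds the treewidth. Any graph with an edge has treewidth ≥ 1, and G has the edge 2–4. Hence tw(G) = 1 exactly.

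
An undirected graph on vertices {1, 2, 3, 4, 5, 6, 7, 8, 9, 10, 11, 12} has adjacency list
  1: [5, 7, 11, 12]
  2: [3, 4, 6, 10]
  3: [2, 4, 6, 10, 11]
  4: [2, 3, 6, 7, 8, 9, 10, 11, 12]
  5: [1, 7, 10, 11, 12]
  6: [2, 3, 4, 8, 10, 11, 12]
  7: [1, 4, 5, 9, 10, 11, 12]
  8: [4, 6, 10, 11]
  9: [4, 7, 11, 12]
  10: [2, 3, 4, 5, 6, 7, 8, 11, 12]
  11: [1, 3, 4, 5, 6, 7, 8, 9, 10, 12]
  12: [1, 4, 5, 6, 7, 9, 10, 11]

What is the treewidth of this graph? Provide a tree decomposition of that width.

Treewidth 4.
One such decomposition:
Bags: B1 = {4, 6, 10, 11, 12}  B2 = {4, 7, 10, 11, 12}  B3 = {4, 7, 9, 11, 12}  B4 = {3, 4, 6, 10, 11}  B5 = {5, 7, 10, 11, 12}  B6 = {2, 3, 4, 6, 10}  B7 = {1, 5, 7, 11, 12}  B8 = {4, 6, 8, 10, 11}
Tree: B1–B2, B2–B3, B1–B4, B2–B5, B4–B6, B5–B7, B1–B8

Each bag holds 5 vertices, so the decomposition has width 4, which upper-bounds the treewidth. On the other hand G contains the 5-clique {2, 3, 4, 6, 10}. A clique must lie in a single bag of any decomposition, so no decomposition can have width below 4. Combining the bounds, tw(G) = 4.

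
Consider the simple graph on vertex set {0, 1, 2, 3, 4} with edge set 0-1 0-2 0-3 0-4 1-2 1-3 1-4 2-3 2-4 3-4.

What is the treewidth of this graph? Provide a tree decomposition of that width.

Treewidth 4.
Bags: B1 = {0, 1, 2, 3, 4}
Tree: (single bag)

A single bag containing all 5 vertices is trivially a valid decomposition of width 4. For the lower bound, the 5 vertices {0, 1, 2, 3, 4} are pairwise adjacent, and any tree decomposition puts a clique entirely inside one bag — forcing width ≥ 4. Therefore the treewidth is 4.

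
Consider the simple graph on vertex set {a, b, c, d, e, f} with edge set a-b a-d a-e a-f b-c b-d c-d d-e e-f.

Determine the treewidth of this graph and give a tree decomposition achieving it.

The largest bag has 3 vertices, giving width 2; this decomposition certifies tw(G) ≤ 2. For the lower bound, the 3 vertices {b, c, d} are pairwise adjacent, and any tree decomposition puts a clique entirely inside one bag — forcing width ≥ 2. Therefore the treewidth is 2.

Treewidth 2.
One optimal decomposition is:
Bags: B1 = {a, d, e}  B2 = {a, e, f}  B3 = {a, b, d}  B4 = {b, c, d}
Tree: B1–B2, B1–B3, B3–B4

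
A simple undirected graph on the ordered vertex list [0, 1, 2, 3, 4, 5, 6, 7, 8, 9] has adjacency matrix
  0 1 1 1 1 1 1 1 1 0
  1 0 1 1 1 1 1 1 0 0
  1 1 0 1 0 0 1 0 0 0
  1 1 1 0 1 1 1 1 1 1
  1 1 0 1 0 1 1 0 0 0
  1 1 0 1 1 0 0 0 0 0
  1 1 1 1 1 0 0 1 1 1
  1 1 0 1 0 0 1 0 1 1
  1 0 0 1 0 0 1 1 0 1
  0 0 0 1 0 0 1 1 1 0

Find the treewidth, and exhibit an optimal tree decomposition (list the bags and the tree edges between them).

The largest bag has 5 vertices, giving width 4; this decomposition certifies tw(G) ≤ 4. Conversely, {0, 3, 6, 7, 8} is a clique of size 5, and the vertices of any clique must share a bag in every tree decomposition; so some bag has ≥ 5 vertices and tw(G) ≥ 4. Hence tw(G) = 4 exactly.

Treewidth 4.
Bags: B1 = {0, 1, 3, 6, 7}  B2 = {0, 3, 6, 7, 8}  B3 = {0, 1, 3, 4, 6}  B4 = {0, 1, 3, 4, 5}  B5 = {3, 6, 7, 8, 9}  B6 = {0, 1, 2, 3, 6}
Tree: B1–B2, B1–B3, B3–B4, B2–B5, B3–B6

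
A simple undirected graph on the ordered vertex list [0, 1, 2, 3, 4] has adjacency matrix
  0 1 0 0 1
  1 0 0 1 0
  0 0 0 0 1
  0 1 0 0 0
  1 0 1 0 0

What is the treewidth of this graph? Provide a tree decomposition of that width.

Each bag holds 2 vertices, so the decomposition has width 1, which upper-bounds the treewidth. Since G has at least one edge (e.g. 3–1), it is not an edgeless graph, so tw(G) ≥ 1. Therefore the treewidth is 1.

Treewidth 1.
One optimal decomposition is:
Bags: B1 = {1, 3}  B2 = {0, 1}  B3 = {0, 4}  B4 = {2, 4}
Tree: B1–B2, B2–B3, B3–B4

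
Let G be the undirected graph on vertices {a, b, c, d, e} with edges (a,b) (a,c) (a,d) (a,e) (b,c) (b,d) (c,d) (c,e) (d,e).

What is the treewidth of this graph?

A width-3 tree decomposition is:
Bags: B1 = {a, c, d, e}  B2 = {a, b, c, d}
Tree: B1–B2
The largest bag has 4 vertices, giving width 3; this decomposition certifies tw(G) ≤ 3. For the lower bound, the 4 vertices {a, c, d, e} are pairwise adjacent, and any tree decomposition puts a clique entirely inside one bag — forcing width ≥ 3. Combining the bounds, tw(G) = 3.

3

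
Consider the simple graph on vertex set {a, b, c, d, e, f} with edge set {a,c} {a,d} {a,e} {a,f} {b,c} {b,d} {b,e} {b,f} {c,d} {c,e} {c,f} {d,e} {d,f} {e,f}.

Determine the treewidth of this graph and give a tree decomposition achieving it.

Treewidth 4.
Bags: B1 = {b, c, d, e, f}  B2 = {a, c, d, e, f}
Tree: B1–B2

Each bag holds 5 vertices, so the decomposition has width 4, which upper-bounds the treewidth. On the other hand G contains the 5-clique {a, c, d, e, f}. A clique must lie in a single bag of any decomposition, so no decomposition can have width below 4. The upper and lower bounds meet at 4, so that is the treewidth.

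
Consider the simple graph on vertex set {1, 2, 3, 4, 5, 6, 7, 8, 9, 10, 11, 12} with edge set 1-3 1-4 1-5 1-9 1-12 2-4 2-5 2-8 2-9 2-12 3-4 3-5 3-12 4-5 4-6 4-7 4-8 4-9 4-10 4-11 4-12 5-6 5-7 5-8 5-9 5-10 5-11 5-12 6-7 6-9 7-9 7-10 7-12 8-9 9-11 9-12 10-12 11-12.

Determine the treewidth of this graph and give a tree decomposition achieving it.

Treewidth 4.
One such decomposition:
Bags: B1 = {1, 4, 5, 9, 12}  B2 = {1, 3, 4, 5, 12}  B3 = {4, 5, 7, 9, 12}  B4 = {4, 5, 7, 10, 12}  B5 = {4, 5, 6, 7, 9}  B6 = {4, 5, 9, 11, 12}  B7 = {2, 4, 5, 9, 12}  B8 = {2, 4, 5, 8, 9}
Tree: B1–B2, B1–B3, B3–B4, B3–B5, B3–B6, B3–B7, B7–B8

The largest bag has 5 vertices, giving width 4; this decomposition certifies tw(G) ≤ 4. For the lower bound, the 5 vertices {2, 4, 5, 8, 9} are pairwise adjacent, and any tree decomposition puts a clique entirely inside one bag — forcing width ≥ 4. Hence tw(G) = 4 exactly.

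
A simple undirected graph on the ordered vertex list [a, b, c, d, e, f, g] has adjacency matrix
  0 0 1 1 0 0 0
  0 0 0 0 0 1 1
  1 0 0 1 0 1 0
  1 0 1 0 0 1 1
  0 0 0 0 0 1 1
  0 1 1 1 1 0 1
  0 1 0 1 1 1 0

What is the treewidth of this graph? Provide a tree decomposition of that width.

Treewidth 2.
One such decomposition:
Bags: B1 = {d, f, g}  B2 = {c, d, f}  B3 = {a, c, d}  B4 = {e, f, g}  B5 = {b, f, g}
Tree: B1–B2, B2–B3, B1–B4, B4–B5

Each bag holds 3 vertices, so the decomposition has width 2, which upper-bounds the treewidth. For the lower bound, the 3 vertices {a, c, d} are pairwise adjacent, and any tree decomposition puts a clique entirely inside one bag — forcing width ≥ 2. The upper and lower bounds meet at 2, so that is the treewidth.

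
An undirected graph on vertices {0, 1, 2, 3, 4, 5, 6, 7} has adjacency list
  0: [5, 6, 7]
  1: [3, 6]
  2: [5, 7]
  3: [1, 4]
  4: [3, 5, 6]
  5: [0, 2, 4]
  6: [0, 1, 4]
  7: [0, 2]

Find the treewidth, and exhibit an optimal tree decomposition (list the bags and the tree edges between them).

The largest bag has 3 vertices, giving width 2; this decomposition certifies tw(G) ≤ 2. Since 7–2–5–0–7 is a cycle in G, G is not acyclic. Forests are exactly the graphs of treewidth ≤ 1, so tw(G) ≥ 2. Therefore the treewidth is 2.

Treewidth 2.
One such decomposition:
Bags: B1 = {0, 2, 7}  B2 = {0, 2, 5}  B3 = {0, 5, 6}  B4 = {4, 5, 6}  B5 = {1, 4, 6}  B6 = {1, 3, 4}
Tree: B1–B2, B2–B3, B3–B4, B4–B5, B5–B6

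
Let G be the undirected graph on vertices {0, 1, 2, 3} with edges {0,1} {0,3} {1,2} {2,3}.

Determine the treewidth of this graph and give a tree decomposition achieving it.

Treewidth 2.
One optimal decomposition is:
Bags: B1 = {0, 2, 3}  B2 = {0, 1, 2}
Tree: B1–B2

The largest bag has 3 vertices, giving width 2; this decomposition certifies tw(G) ≤ 2. For the lower bound, G contains the cycle 2–3–0–1–2, so G is not a forest; only forests have treewidth ≤ 1, hence tw(G) ≥ 2. Hence tw(G) = 2 exactly.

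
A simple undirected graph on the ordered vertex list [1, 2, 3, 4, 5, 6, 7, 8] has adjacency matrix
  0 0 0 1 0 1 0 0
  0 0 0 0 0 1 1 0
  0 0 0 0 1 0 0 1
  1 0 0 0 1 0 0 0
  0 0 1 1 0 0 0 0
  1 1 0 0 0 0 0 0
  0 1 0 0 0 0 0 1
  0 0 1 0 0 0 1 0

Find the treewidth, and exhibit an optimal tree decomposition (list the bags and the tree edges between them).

Treewidth 2.
One optimal decomposition is:
Bags: B1 = {2, 6, 7}  B2 = {6, 7, 8}  B3 = {3, 6, 8}  B4 = {3, 5, 6}  B5 = {4, 5, 6}  B6 = {1, 4, 6}
Tree: B1–B2, B2–B3, B3–B4, B4–B5, B5–B6

The largest bag has 3 vertices, giving width 2; this decomposition certifies tw(G) ≤ 2. For the lower bound, G contains the cycle 6–2–7–8–3–5–4–1–6, so G is not a forest; only forests have treewidth ≤ 1, hence tw(G) ≥ 2. The upper and lower bounds meet at 2, so that is the treewidth.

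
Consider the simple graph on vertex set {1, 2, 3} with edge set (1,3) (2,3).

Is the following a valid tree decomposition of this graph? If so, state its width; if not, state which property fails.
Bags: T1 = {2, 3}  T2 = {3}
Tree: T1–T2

A tree decomposition must satisfy three properties: every vertex lies in some bag; for every edge, both endpoints lie together in some bag; and for every vertex, the bags containing it form a connected subtree. Here vertex 1 appears in no bag, so the decomposition is invalid.

No — vertex 1 appears in no bag.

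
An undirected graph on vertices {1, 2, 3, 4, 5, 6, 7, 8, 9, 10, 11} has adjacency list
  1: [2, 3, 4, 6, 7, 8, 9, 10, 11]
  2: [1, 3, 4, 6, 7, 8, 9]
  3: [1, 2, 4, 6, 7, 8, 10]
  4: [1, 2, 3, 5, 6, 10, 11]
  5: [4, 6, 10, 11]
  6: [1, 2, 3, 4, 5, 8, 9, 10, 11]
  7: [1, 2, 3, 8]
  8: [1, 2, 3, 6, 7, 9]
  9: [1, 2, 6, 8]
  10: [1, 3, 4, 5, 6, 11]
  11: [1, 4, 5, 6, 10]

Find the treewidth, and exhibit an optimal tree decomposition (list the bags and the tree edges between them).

The largest bag has 5 vertices, giving width 4; this decomposition certifies tw(G) ≤ 4. Conversely, {1, 4, 6, 10, 11} is a clique of size 5, and the vertices of any clique must share a bag in every tree decomposition; so some bag has ≥ 5 vertices and tw(G) ≥ 4. Therefore the treewidth is 4.

Treewidth 4.
One optimal decomposition is:
Bags: B1 = {1, 2, 3, 4, 6}  B2 = {1, 3, 4, 6, 10}  B3 = {1, 2, 3, 6, 8}  B4 = {1, 4, 6, 10, 11}  B5 = {1, 2, 6, 8, 9}  B6 = {4, 5, 6, 10, 11}  B7 = {1, 2, 3, 7, 8}
Tree: B1–B2, B1–B3, B2–B4, B3–B5, B4–B6, B3–B7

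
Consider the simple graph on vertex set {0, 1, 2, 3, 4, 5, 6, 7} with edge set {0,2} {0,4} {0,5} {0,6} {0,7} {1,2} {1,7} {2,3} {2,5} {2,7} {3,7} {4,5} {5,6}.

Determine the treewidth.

2

A width-2 tree decomposition is:
Bags: B1 = {0, 2, 7}  B2 = {1, 2, 7}  B3 = {0, 2, 5}  B4 = {0, 5, 6}  B5 = {2, 3, 7}  B6 = {0, 4, 5}
Tree: B1–B2, B1–B3, B3–B4, B1–B5, B4–B6
Each bag holds 3 vertices, so the decomposition has width 2, which upper-bounds the treewidth. Conversely, {0, 2, 5} is a clique of size 3, and the vertices of any clique must share a bag in every tree decomposition; so some bag has ≥ 3 vertices and tw(G) ≥ 2. Hence tw(G) = 2 exactly.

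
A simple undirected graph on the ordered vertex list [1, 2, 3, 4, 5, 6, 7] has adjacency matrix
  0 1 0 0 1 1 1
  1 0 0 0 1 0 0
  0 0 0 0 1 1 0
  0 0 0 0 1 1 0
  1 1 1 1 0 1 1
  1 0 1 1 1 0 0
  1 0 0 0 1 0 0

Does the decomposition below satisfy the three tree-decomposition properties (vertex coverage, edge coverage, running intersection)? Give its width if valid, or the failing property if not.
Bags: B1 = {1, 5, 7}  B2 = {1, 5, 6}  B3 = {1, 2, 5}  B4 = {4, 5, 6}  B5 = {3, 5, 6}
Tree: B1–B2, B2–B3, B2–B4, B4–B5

Every vertex of G appears in some bag (union = {1, 2, 3, 4, 5, 6, 7}); every edge is covered by a bag; and for each vertex v the set of bags containing v is connected in the bag tree. The decomposition is therefore valid. The largest bag has 3 vertices, so the width is 2.

Yes; width 2.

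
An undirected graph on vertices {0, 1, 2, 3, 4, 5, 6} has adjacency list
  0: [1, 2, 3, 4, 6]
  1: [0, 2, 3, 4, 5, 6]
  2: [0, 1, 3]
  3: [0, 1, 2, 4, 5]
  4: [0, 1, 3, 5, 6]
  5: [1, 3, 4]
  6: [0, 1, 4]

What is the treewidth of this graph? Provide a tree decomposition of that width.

Every bag has size at most 4, so the width is 4 − 1 = 3 and tw(G) ≤ 3. Conversely, {0, 1, 2, 3} is a clique of size 4, and the vertices of any clique must share a bag in every tree decomposition; so some bag has ≥ 4 vertices and tw(G) ≥ 3. Hence tw(G) = 3 exactly.

Treewidth 3.
Bags: B1 = {0, 1, 2, 3}  B2 = {0, 1, 3, 4}  B3 = {0, 1, 4, 6}  B4 = {1, 3, 4, 5}
Tree: B1–B2, B2–B3, B2–B4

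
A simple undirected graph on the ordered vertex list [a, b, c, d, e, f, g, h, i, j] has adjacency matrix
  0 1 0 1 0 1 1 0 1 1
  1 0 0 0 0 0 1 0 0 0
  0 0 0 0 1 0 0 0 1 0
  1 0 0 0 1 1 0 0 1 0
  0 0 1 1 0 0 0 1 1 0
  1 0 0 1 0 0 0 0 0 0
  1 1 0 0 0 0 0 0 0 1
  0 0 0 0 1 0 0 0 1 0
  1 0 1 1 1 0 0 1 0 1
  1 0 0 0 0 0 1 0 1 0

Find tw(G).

A width-2 tree decomposition is:
Bags: B1 = {d, e, i}  B2 = {a, d, i}  B3 = {a, i, j}  B4 = {a, d, f}  B5 = {e, h, i}  B6 = {a, g, j}  B7 = {a, b, g}  B8 = {c, e, i}
Tree: B1–B2, B2–B3, B2–B4, B1–B5, B3–B6, B6–B7, B1–B8
Every bag has size at most 3, so the width is 3 − 1 = 2 and tw(G) ≤ 2. On the other hand G contains the 3-clique {a, g, j}. A clique must lie in a single bag of any decomposition, so no decomposition can have width below 2. Therefore the treewidth is 2.

2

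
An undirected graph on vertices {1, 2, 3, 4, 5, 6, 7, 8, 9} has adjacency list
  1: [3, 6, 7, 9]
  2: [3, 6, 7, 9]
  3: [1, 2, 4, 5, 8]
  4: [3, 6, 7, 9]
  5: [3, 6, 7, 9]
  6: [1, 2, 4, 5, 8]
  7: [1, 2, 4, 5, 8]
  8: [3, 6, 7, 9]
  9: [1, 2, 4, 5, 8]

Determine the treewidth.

A width-4 tree decomposition is:
Bags: B1 = {1, 3, 6, 7, 9}  B2 = {2, 3, 6, 7, 9}  B3 = {3, 6, 7, 8, 9}  B4 = {3, 5, 6, 7, 9}  B5 = {3, 4, 6, 7, 9}
Tree: B1–B2, B2–B3, B3–B4, B4–B5
The largest bag has 5 vertices, giving width 4; this decomposition certifies tw(G) ≤ 4. For the lower bound: the 5 vertex sets {1,9}, {2,3}, {6,8}, {7}, {5} are disjoint, each induces a connected subgraph, and every pair is joined by at least one edge of G. Contracting each set to a single vertex therefore yields K_{5} as a minor, and since treewidth is minor-monotone, tw(G) ≥ tw(K_{5}) = 4. Therefore the treewidth is 4.

4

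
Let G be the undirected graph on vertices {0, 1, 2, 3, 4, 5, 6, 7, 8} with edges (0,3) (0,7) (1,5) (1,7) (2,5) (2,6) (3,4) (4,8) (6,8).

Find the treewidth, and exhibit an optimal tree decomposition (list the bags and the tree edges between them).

Treewidth 2.
Bags: B1 = {2, 5, 6}  B2 = {1, 5, 6}  B3 = {1, 6, 7}  B4 = {0, 6, 7}  B5 = {0, 3, 6}  B6 = {3, 4, 6}  B7 = {4, 6, 8}
Tree: B1–B2, B2–B3, B3–B4, B4–B5, B5–B6, B6–B7

Each bag holds 3 vertices, so the decomposition has width 2, which upper-bounds the treewidth. For the lower bound, G contains the cycle 6–2–5–1–7–0–3–4–8–6, so G is not a forest; only forests have treewidth ≤ 1, hence tw(G) ≥ 2. Hence tw(G) = 2 exactly.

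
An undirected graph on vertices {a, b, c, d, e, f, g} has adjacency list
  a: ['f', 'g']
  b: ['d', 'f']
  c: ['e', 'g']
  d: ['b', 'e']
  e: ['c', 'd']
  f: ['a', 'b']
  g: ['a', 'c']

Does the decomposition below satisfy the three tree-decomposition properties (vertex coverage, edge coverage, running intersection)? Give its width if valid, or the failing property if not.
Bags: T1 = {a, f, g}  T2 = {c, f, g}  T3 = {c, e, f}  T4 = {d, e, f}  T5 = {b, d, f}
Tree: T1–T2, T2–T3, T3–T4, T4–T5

Yes; width 2.

Vertex coverage: the bags together contain {a, b, c, d, e, f, g}, the full vertex set. Edge coverage: each edge of G has both endpoints in at least one bag. Running intersection: for every vertex, the bags containing it form a connected subtree. All three properties hold, so this is a valid tree decomposition of width max|bag| − 1 = 2, and hence tw(G) ≤ 2.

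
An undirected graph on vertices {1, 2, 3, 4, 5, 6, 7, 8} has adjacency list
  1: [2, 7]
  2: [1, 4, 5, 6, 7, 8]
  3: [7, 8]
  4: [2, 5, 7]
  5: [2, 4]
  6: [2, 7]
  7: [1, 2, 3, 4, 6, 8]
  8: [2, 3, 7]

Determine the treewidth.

2

A width-2 tree decomposition is:
Bags: B1 = {2, 7, 8}  B2 = {2, 4, 7}  B3 = {3, 7, 8}  B4 = {2, 4, 5}  B5 = {2, 6, 7}  B6 = {1, 2, 7}
Tree: B1–B2, B1–B3, B2–B4, B2–B5, B2–B6
The largest bag has 3 vertices, giving width 2; this decomposition certifies tw(G) ≤ 2. Conversely, {2, 4, 5} is a clique of size 3, and the vertices of any clique must share a bag in every tree decomposition; so some bag has ≥ 3 vertices and tw(G) ≥ 2. Hence tw(G) = 2 exactly.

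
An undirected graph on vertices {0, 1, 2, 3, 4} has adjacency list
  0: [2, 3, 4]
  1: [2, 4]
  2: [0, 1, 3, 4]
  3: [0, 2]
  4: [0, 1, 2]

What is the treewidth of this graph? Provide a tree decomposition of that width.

Each bag holds 3 vertices, so the decomposition has width 2, which upper-bounds the treewidth. Conversely, {0, 2, 3} is a clique of size 3, and the vertices of any clique must share a bag in every tree decomposition; so some bag has ≥ 3 vertices and tw(G) ≥ 2. Hence tw(G) = 2 exactly.

Treewidth 2.
One optimal decomposition is:
Bags: B1 = {0, 2, 4}  B2 = {0, 2, 3}  B3 = {1, 2, 4}
Tree: B1–B2, B1–B3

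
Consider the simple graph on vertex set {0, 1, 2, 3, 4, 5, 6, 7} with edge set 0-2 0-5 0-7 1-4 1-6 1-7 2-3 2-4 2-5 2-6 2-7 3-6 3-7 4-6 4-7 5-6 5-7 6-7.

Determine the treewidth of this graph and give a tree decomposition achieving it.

Treewidth 3.
Bags: B1 = {0, 2, 5, 7}  B2 = {2, 5, 6, 7}  B3 = {2, 3, 6, 7}  B4 = {2, 4, 6, 7}  B5 = {1, 4, 6, 7}
Tree: B1–B2, B2–B3, B3–B4, B4–B5

The largest bag has 4 vertices, giving width 3; this decomposition certifies tw(G) ≤ 3. For the lower bound, the 4 vertices {1, 4, 6, 7} are pairwise adjacent, and any tree decomposition puts a clique entirely inside one bag — forcing width ≥ 3. Hence tw(G) = 3 exactly.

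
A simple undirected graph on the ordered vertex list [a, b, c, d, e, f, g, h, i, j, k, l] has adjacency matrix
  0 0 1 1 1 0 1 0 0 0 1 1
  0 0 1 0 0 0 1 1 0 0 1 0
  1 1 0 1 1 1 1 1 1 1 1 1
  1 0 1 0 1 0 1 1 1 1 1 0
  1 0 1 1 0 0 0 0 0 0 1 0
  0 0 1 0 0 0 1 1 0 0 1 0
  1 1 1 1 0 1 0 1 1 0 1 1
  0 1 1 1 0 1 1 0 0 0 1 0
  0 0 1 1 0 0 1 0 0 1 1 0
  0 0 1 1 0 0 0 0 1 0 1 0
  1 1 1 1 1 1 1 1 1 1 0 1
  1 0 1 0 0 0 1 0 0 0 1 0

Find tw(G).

4

A width-4 tree decomposition is:
Bags: B1 = {c, d, g, h, k}  B2 = {a, c, d, g, k}  B3 = {a, c, d, e, k}  B4 = {b, c, g, h, k}  B5 = {c, f, g, h, k}  B6 = {a, c, g, k, l}  B7 = {c, d, g, i, k}  B8 = {c, d, i, j, k}
Tree: B1–B2, B2–B3, B1–B4, B4–B5, B2–B6, B2–B7, B7–B8
Every bag has size at most 5, so the width is 5 − 1 = 4 and tw(G) ≤ 4. For the lower bound, the 5 vertices {c, d, g, h, k} are pairwise adjacent, and any tree decomposition puts a clique entirely inside one bag — forcing width ≥ 4. Hence tw(G) = 4 exactly.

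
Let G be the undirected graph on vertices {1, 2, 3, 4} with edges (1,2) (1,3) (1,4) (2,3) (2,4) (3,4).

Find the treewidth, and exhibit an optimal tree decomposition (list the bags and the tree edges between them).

Treewidth 3.
One such decomposition:
Bags: B1 = {1, 2, 3, 4}
Tree: (single bag)

With just one bag of size 4, the width is 4 − 1 = 3, so tw(G) ≤ 3. On the other hand G contains the 4-clique {1, 2, 3, 4}. A clique must lie in a single bag of any decomposition, so no decomposition can have width below 3. Therefore the treewidth is 3.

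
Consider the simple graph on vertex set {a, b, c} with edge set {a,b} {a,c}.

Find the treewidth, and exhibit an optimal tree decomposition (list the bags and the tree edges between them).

Treewidth 1.
One such decomposition:
Bags: B1 = {a, b}  B2 = {a, c}
Tree: B1–B2

Every bag has size at most 2, so the width is 2 − 1 = 1 and tw(G) ≤ 1. Any graph with an edge has treewidth ≥ 1, and G has the edge a–b. Therefore the treewidth is 1.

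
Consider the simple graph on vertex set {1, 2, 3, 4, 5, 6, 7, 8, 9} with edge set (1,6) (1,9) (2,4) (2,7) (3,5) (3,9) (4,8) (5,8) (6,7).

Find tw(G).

A width-2 tree decomposition is:
Bags: B1 = {1, 3, 9}  B2 = {1, 3, 5}  B3 = {1, 5, 8}  B4 = {1, 4, 8}  B5 = {1, 2, 4}  B6 = {1, 2, 7}  B7 = {1, 6, 7}
Tree: B1–B2, B2–B3, B3–B4, B4–B5, B5–B6, B6–B7
The largest bag has 3 vertices, giving width 2; this decomposition certifies tw(G) ≤ 2. For the lower bound, G contains the cycle 1–9–3–5–8–4–2–7–6–1, so G is not a forest; only forests have treewidth ≤ 1, hence tw(G) ≥ 2. Hence tw(G) = 2 exactly.

2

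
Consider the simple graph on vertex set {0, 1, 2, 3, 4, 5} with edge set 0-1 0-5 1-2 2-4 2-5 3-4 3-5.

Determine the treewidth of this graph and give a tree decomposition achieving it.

Every bag has size at most 3, so the width is 3 − 1 = 2 and tw(G) ≤ 2. The edges 4–3–5–2–4 form a cycle, so G is not a tree and its treewidth is at least 2. Therefore the treewidth is 2.

Treewidth 2.
One optimal decomposition is:
Bags: B1 = {2, 3, 4}  B2 = {2, 3, 5}  B3 = {1, 2, 5}  B4 = {0, 1, 5}
Tree: B1–B2, B2–B3, B3–B4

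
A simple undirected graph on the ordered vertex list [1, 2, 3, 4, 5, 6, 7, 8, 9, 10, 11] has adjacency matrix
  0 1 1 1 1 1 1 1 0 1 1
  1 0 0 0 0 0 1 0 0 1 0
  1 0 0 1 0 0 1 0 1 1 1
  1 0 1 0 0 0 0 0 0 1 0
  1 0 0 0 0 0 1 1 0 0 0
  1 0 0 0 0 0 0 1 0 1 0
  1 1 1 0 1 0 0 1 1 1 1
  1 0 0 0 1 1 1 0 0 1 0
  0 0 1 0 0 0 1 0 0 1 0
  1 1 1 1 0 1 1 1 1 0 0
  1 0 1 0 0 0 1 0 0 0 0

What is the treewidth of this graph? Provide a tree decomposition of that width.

Treewidth 3.
One such decomposition:
Bags: B1 = {1, 3, 7, 10}  B2 = {1, 3, 4, 10}  B3 = {1, 7, 8, 10}  B4 = {1, 3, 7, 11}  B5 = {1, 6, 8, 10}  B6 = {1, 5, 7, 8}  B7 = {3, 7, 9, 10}  B8 = {1, 2, 7, 10}
Tree: B1–B2, B1–B3, B1–B4, B3–B5, B3–B6, B1–B7, B3–B8

Every bag has size at most 4, so the width is 4 − 1 = 3 and tw(G) ≤ 3. For the lower bound, the 4 vertices {1, 3, 4, 10} are pairwise adjacent, and any tree decomposition puts a clique entirely inside one bag — forcing width ≥ 3. Combining the bounds, tw(G) = 3.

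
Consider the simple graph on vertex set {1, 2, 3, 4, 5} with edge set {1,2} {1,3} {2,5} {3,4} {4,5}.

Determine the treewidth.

2

A width-2 tree decomposition is:
Bags: B1 = {1, 2, 3}  B2 = {2, 3, 4}  B3 = {2, 4, 5}
Tree: B1–B2, B2–B3
Each bag holds 3 vertices, so the decomposition has width 2, which upper-bounds the treewidth. Since 2–1–3–4–5–2 is a cycle in G, G is not acyclic. Forests are exactly the graphs of treewidth ≤ 1, so tw(G) ≥ 2. Combining the bounds, tw(G) = 2.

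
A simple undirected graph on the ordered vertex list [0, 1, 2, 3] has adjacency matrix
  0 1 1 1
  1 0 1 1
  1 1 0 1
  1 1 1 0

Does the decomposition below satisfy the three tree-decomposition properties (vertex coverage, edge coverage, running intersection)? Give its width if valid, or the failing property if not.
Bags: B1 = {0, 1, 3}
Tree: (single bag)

No — vertex 2 appears in no bag.

A tree decomposition must satisfy three properties: every vertex lies in some bag; for every edge, both endpoints lie together in some bag; and for every vertex, the bags containing it form a connected subtree. Here vertex 2 appears in no bag, so the decomposition is invalid.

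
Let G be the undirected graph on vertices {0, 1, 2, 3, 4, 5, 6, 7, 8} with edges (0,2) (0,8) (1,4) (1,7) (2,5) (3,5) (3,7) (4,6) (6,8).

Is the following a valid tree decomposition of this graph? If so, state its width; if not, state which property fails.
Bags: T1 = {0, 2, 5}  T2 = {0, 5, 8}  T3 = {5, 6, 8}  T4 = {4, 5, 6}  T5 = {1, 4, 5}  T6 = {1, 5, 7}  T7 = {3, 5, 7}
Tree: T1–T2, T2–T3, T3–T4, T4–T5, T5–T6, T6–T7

Checking the three conditions: (i) the bags cover all of {0, 1, 2, 3, 4, 5, 6, 7, 8}; (ii) for each edge, some bag contains both endpoints; (iii) the bags containing any fixed vertex form a subtree. All hold, so the decomposition is valid with width 3 − 1 = 2.

Yes; width 2.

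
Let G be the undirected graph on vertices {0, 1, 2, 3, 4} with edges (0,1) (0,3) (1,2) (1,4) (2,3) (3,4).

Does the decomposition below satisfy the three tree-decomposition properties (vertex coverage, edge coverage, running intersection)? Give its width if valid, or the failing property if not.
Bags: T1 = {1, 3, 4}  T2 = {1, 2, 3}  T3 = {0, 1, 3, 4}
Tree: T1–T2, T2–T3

A tree decomposition must satisfy three properties: every vertex lies in some bag; for every edge, both endpoints lie together in some bag; and for every vertex, the bags containing it form a connected subtree. Here bags containing vertex 4 are not connected in the tree, so the decomposition is invalid.

No — bags containing vertex 4 are not connected in the tree.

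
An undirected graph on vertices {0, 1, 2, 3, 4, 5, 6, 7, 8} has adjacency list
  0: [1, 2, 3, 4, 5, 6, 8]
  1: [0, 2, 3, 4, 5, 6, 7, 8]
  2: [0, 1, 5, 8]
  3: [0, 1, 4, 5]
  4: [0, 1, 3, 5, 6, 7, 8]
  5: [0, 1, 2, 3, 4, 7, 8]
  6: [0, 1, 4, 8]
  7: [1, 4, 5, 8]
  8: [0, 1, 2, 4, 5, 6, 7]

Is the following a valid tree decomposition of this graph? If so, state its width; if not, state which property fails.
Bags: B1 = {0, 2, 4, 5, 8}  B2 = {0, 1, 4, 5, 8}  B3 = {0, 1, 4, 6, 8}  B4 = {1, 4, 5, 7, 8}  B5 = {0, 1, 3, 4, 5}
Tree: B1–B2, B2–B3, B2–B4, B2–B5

A tree decomposition must satisfy three properties: every vertex lies in some bag; for every edge, both endpoints lie together in some bag; and for every vertex, the bags containing it form a connected subtree. Here edge (1,2) lies in no bag, so the decomposition is invalid.

No — edge (1,2) lies in no bag.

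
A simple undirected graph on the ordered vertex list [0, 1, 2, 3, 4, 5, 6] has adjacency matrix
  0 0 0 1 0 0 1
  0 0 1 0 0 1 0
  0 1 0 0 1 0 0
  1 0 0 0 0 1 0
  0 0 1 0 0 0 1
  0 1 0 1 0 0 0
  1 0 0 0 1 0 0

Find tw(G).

2

A width-2 tree decomposition is:
Bags: B1 = {0, 4, 6}  B2 = {0, 2, 4}  B3 = {0, 1, 2}  B4 = {0, 1, 5}  B5 = {0, 3, 5}
Tree: B1–B2, B2–B3, B3–B4, B4–B5
Every bag has size at most 3, so the width is 3 − 1 = 2 and tw(G) ≤ 2. The edges 0–6–4–2–1–5–3–0 form a cycle, so G is not a tree and its treewidth is at least 2. The upper and lower bounds meet at 2, so that is the treewidth.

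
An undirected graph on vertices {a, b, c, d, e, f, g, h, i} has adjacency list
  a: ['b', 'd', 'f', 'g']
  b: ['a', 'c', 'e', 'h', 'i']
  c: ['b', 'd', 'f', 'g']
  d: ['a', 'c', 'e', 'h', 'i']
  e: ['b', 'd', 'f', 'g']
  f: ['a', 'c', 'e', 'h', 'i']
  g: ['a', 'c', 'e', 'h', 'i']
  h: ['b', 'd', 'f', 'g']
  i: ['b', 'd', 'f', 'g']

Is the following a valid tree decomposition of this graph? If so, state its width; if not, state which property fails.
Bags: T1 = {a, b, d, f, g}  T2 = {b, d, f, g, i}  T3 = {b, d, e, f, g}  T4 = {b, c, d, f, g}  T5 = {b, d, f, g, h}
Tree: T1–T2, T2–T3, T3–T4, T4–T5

Checking the three conditions: (i) the bags cover all of {a, b, c, d, e, f, g, h, i}; (ii) for each edge, some bag contains both endpoints; (iii) the bags containing any fixed vertex form a subtree. All hold, so the decomposition is valid with width 5 − 1 = 4.

Yes; width 4.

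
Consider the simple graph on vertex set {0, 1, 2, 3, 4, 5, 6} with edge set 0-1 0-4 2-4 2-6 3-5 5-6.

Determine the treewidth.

1

A width-1 tree decomposition is:
Bags: B1 = {3, 5}  B2 = {5, 6}  B3 = {2, 6}  B4 = {2, 4}  B5 = {0, 4}  B6 = {0, 1}
Tree: B1–B2, B2–B3, B3–B4, B4–B5, B5–B6
Each bag holds 2 vertices, so the decomposition has width 1, which upper-bounds the treewidth. Since G has at least one edge (e.g. 3–5), it is not an edgeless graph, so tw(G) ≥ 1. Combining the bounds, tw(G) = 1.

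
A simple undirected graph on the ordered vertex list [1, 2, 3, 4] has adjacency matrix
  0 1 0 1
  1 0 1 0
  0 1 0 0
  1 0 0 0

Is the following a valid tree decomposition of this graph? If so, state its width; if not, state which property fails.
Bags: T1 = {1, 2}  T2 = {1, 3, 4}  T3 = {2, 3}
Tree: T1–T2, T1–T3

A tree decomposition must satisfy three properties: every vertex lies in some bag; for every edge, both endpoints lie together in some bag; and for every vertex, the bags containing it form a connected subtree. Here bags containing vertex 3 are not connected in the tree, so the decomposition is invalid.

No — bags containing vertex 3 are not connected in the tree.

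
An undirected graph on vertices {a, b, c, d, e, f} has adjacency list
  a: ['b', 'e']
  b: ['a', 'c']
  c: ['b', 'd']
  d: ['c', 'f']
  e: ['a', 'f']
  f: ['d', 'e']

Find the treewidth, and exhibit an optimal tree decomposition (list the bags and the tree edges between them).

Each bag holds 3 vertices, so the decomposition has width 2, which upper-bounds the treewidth. For the lower bound, G contains the cycle e–a–b–c–d–f–e, so G is not a forest; only forests have treewidth ≤ 1, hence tw(G) ≥ 2. Hence tw(G) = 2 exactly.

Treewidth 2.
One optimal decomposition is:
Bags: B1 = {a, b, e}  B2 = {b, c, e}  B3 = {c, d, e}  B4 = {d, e, f}
Tree: B1–B2, B2–B3, B3–B4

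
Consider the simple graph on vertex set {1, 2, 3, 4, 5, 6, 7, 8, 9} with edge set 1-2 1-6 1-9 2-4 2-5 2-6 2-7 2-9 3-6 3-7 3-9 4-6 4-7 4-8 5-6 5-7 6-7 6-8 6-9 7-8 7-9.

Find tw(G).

3

A width-3 tree decomposition is:
Bags: B1 = {2, 6, 7, 9}  B2 = {1, 2, 6, 9}  B3 = {2, 5, 6, 7}  B4 = {2, 4, 6, 7}  B5 = {4, 6, 7, 8}  B6 = {3, 6, 7, 9}
Tree: B1–B2, B1–B3, B3–B4, B4–B5, B1–B6
Every bag has size at most 4, so the width is 4 − 1 = 3 and tw(G) ≤ 3. Conversely, {1, 2, 6, 9} is a clique of size 4, and the vertices of any clique must share a bag in every tree decomposition; so some bag has ≥ 4 vertices and tw(G) ≥ 3. Combining the bounds, tw(G) = 3.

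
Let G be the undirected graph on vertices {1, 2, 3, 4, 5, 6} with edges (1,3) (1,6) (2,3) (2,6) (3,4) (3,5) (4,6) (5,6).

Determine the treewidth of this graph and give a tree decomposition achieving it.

Treewidth 2.
Bags: B1 = {1, 3, 6}  B2 = {2, 3, 6}  B3 = {3, 4, 6}  B4 = {3, 5, 6}
Tree: B1–B2, B2–B3, B3–B4

Every bag has size at most 3, so the width is 3 − 1 = 2 and tw(G) ≤ 2. Since 6–1–3–2–6 is a cycle in G, G is not acyclic. Forests are exactly the graphs of treewidth ≤ 1, so tw(G) ≥ 2. Combining the bounds, tw(G) = 2.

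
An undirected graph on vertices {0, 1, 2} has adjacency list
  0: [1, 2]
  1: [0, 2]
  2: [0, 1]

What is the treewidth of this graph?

2

A width-2 tree decomposition is:
Bags: B1 = {0, 1, 2}
Tree: (single bag)
With just one bag of size 3, the width is 3 − 1 = 2, so tw(G) ≤ 2. For the lower bound, the 3 vertices {0, 1, 2} are pairwise adjacent, and any tree decomposition puts a clique entirely inside one bag — forcing width ≥ 2. Therefore the treewidth is 2.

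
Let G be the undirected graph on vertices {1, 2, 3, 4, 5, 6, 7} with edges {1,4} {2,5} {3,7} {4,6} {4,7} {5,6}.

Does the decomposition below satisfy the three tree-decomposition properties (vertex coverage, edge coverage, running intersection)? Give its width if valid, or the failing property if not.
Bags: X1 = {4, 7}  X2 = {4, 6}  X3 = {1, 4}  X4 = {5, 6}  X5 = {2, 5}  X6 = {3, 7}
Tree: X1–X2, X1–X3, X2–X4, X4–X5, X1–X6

Yes; width 1.

Checking the three conditions: (i) the bags cover all of {1, 2, 3, 4, 5, 6, 7}; (ii) for each edge, some bag contains both endpoints; (iii) the bags containing any fixed vertex form a subtree. All hold, so the decomposition is valid with width 2 − 1 = 1.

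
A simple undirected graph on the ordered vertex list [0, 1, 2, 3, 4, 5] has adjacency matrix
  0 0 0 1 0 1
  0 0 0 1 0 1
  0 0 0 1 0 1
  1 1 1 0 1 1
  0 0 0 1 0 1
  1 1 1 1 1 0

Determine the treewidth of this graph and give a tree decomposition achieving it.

Treewidth 2.
Bags: B1 = {2, 3, 5}  B2 = {1, 3, 5}  B3 = {3, 4, 5}  B4 = {0, 3, 5}
Tree: B1–B2, B2–B3, B2–B4

The largest bag has 3 vertices, giving width 2; this decomposition certifies tw(G) ≤ 2. Conversely, {0, 3, 5} is a clique of size 3, and the vertices of any clique must share a bag in every tree decomposition; so some bag has ≥ 3 vertices and tw(G) ≥ 2. Therefore the treewidth is 2.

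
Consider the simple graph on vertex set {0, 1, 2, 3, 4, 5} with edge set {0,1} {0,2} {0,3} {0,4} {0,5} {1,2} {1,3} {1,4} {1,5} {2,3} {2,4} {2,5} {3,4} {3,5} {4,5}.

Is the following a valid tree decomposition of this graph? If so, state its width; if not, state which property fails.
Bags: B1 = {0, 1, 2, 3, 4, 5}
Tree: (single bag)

Every vertex of G appears in some bag (union = {0, 1, 2, 3, 4, 5}); every edge is covered by a bag; and for each vertex v the set of bags containing v is connected in the bag tree. The decomposition is therefore valid. The largest bag has 6 vertices, so the width is 5.

Yes; width 5.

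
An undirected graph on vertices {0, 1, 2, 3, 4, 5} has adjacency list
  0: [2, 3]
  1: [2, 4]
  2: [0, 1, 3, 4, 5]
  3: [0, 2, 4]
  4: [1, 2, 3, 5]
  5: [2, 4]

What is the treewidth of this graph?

A width-2 tree decomposition is:
Bags: B1 = {0, 2, 3}  B2 = {2, 3, 4}  B3 = {2, 4, 5}  B4 = {1, 2, 4}
Tree: B1–B2, B2–B3, B2–B4
The largest bag has 3 vertices, giving width 2; this decomposition certifies tw(G) ≤ 2. For the lower bound, the 3 vertices {0, 2, 3} are pairwise adjacent, and any tree decomposition puts a clique entirely inside one bag — forcing width ≥ 2. Combining the bounds, tw(G) = 2.

2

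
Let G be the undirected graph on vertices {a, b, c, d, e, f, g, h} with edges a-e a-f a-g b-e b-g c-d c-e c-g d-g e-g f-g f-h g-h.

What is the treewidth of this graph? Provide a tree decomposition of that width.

Treewidth 2.
One optimal decomposition is:
Bags: B1 = {a, f, g}  B2 = {a, e, g}  B3 = {c, e, g}  B4 = {f, g, h}  B5 = {c, d, g}  B6 = {b, e, g}
Tree: B1–B2, B2–B3, B1–B4, B3–B5, B2–B6

Every bag has size at most 3, so the width is 3 − 1 = 2 and tw(G) ≤ 2. On the other hand G contains the 3-clique {c, d, g}. A clique must lie in a single bag of any decomposition, so no decomposition can have width below 2. Hence tw(G) = 2 exactly.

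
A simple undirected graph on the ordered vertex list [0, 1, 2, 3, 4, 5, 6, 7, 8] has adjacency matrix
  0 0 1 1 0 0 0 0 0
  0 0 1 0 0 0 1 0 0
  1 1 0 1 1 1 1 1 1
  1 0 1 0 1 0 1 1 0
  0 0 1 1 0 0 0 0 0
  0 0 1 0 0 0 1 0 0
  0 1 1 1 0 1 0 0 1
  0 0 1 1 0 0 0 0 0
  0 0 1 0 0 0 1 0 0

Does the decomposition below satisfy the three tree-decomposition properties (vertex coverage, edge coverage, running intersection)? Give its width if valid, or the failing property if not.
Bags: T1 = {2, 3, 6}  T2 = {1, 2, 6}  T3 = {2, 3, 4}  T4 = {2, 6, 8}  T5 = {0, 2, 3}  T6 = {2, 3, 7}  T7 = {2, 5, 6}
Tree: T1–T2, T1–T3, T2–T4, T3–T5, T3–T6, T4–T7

Vertex coverage: the bags together contain {0, 1, 2, 3, 4, 5, 6, 7, 8}, the full vertex set. Edge coverage: each edge of G has both endpoints in at least one bag. Running intersection: for every vertex, the bags containing it form a connected subtree. All three properties hold, so this is a valid tree decomposition of width max|bag| − 1 = 2, and hence tw(G) ≤ 2.

Yes; width 2.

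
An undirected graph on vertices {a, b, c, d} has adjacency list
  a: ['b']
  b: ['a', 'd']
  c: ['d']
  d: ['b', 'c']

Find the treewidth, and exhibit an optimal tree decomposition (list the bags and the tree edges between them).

Treewidth 1.
One optimal decomposition is:
Bags: B1 = {a, b}  B2 = {b, d}  B3 = {c, d}
Tree: B1–B2, B2–B3

Every bag has size at most 2, so the width is 2 − 1 = 1 and tw(G) ≤ 1. Since G has at least one edge (e.g. a–b), it is not an edgeless graph, so tw(G) ≥ 1. The upper and lower bounds meet at 1, so that is the treewidth.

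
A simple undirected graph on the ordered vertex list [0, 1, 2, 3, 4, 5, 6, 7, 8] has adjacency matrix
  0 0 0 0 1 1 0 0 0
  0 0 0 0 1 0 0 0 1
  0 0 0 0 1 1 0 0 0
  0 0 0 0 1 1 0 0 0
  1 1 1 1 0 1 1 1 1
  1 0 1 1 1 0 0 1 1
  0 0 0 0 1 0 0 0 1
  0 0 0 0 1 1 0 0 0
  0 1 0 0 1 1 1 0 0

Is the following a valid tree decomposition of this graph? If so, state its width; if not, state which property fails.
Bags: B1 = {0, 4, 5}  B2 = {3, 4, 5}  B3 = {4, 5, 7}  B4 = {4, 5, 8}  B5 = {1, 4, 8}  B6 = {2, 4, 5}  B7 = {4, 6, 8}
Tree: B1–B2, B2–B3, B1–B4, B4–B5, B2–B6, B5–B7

Checking the three conditions: (i) the bags cover all of {0, 1, 2, 3, 4, 5, 6, 7, 8}; (ii) for each edge, some bag contains both endpoints; (iii) the bags containing any fixed vertex form a subtree. All hold, so the decomposition is valid with width 3 − 1 = 2.

Yes; width 2.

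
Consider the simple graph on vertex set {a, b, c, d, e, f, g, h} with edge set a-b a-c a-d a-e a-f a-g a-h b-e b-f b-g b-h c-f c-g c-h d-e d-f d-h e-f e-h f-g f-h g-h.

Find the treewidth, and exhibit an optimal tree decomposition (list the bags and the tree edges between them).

Treewidth 4.
Bags: B1 = {a, d, e, f, h}  B2 = {a, b, e, f, h}  B3 = {a, b, f, g, h}  B4 = {a, c, f, g, h}
Tree: B1–B2, B2–B3, B3–B4

Each bag holds 5 vertices, so the decomposition has width 4, which upper-bounds the treewidth. On the other hand G contains the 5-clique {a, d, e, f, h}. A clique must lie in a single bag of any decomposition, so no decomposition can have width below 4. Therefore the treewidth is 4.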